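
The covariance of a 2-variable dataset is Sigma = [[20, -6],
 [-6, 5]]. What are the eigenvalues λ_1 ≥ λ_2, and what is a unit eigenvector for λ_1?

Step 1 — characteristic polynomial of 2×2 Sigma:
  det(Sigma - λI) = λ² - trace · λ + det = 0.
  trace = 20 + 5 = 25, det = 20·5 - (-6)² = 64.
Step 2 — discriminant:
  Δ = trace² - 4·det = 625 - 256 = 369.
Step 3 — eigenvalues:
  λ = (trace ± √Δ)/2 = (25 ± 19.2094)/2,
  λ_1 = 22.1047,  λ_2 = 2.8953.

Step 4 — unit eigenvector for λ_1: solve (Sigma - λ_1 I)v = 0. First row:
  (20 - 22.1047)·v_x + (-6)·v_y = 0, i.e. (-2.1047)·v_x + (-6)·v_y = 0,
  so v ∝ (b, λ_1 - a) = (-6, 2.1047); multiply by -1 so the first entry is positive: u = (6, -2.1047).
  ||u|| = √((6)² + (-2.1047)²) = √(40.4297) ≈ 6.3584,
  v_1 = u/||u|| ≈ (0.9436, -0.331) (||v_1|| = 1).

λ_1 = 22.1047,  λ_2 = 2.8953;  v_1 ≈ (0.9436, -0.331)


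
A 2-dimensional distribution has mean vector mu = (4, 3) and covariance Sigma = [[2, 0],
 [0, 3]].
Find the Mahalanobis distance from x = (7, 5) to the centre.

Step 1 — centre the observation: (x - mu) = (3, 2).

Step 2 — invert Sigma. det(Sigma) = 2·3 - (0)² = 6.
  Sigma^{-1} = (1/det) · [[d, -b], [-b, a]] = [[0.5, 0],
 [0, 0.3333]].

Step 3 — form the quadratic (x - mu)^T · Sigma^{-1} · (x - mu):
  Sigma^{-1} · (x - mu) = (1.5, 0.6667).
  (x - mu)^T · [Sigma^{-1} · (x - mu)] = (3)·(1.5) + (2)·(0.6667) = 5.8333.

Step 4 — take square root: d = √(5.8333) ≈ 2.4152.

d(x, mu) = √(5.8333) ≈ 2.4152


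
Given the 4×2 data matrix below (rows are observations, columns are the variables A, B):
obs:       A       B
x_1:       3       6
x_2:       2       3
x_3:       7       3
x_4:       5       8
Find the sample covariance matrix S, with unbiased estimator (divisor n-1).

Step 1 — column means:
  mean(A) = (3 + 2 + 7 + 5) / 4 = 17/4 = 4.25
  mean(B) = (6 + 3 + 3 + 8) / 4 = 20/4 = 5

Step 2 — sample covariance S[i,j] = (1/(n-1)) · Σ_k (x_{k,i} - mean_i) · (x_{k,j} - mean_j), with n-1 = 3.
  S[A,A] = ((-1.25)·(-1.25) + (-2.25)·(-2.25) + (2.75)·(2.75) + (0.75)·(0.75)) / 3 = 14.75/3 = 4.9167
  S[A,B] = ((-1.25)·(1) + (-2.25)·(-2) + (2.75)·(-2) + (0.75)·(3)) / 3 = 0/3 = 0
  S[B,B] = ((1)·(1) + (-2)·(-2) + (-2)·(-2) + (3)·(3)) / 3 = 18/3 = 6

S is symmetric (S[j,i] = S[i,j]). Assembling:

S = [[4.9167, 0],
 [0, 6]]


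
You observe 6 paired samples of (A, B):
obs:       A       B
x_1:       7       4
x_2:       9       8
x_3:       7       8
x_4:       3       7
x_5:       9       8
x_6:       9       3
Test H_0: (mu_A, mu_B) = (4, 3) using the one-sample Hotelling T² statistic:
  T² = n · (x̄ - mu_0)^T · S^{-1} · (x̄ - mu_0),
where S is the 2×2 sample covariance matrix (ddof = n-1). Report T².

Step 1 — sample mean vector:
  mean(A) = (7 + 9 + 7 + 3 + 9 + 9) / 6 = 44/6 = 7.3333
  mean(B) = (4 + 8 + 8 + 7 + 8 + 3) / 6 = 38/6 = 6.3333
  x̄ = (7.3333, 6.3333),  deviation x̄ - mu_0 = (7.3333, 6.3333) - (4, 3) = (3.3333, 3.3333).

Step 2 — sample covariance matrix, S[i,j] = (1/(n-1)) · Σ_k (x_{k,i} - mean_i) · (x_{k,j} - mean_j), divisor n-1 = 5:
  S[A,A] = ((-0.3333)·(-0.3333) + (1.6667)·(1.6667) + (-0.3333)·(-0.3333) + (-4.3333)·(-4.3333) + (1.6667)·(1.6667) + (1.6667)·(1.6667)) / 5 = 27.3333/5 = 5.4667
  S[A,B] = ((-0.3333)·(-2.3333) + (1.6667)·(1.6667) + (-0.3333)·(1.6667) + (-4.3333)·(0.6667) + (1.6667)·(1.6667) + (1.6667)·(-3.3333)) / 5 = -2.6667/5 = -0.5333
  S[B,B] = ((-2.3333)·(-2.3333) + (1.6667)·(1.6667) + (1.6667)·(1.6667) + (0.6667)·(0.6667) + (1.6667)·(1.6667) + (-3.3333)·(-3.3333)) / 5 = 25.3333/5 = 5.0667
  S = [[5.4667, -0.5333],
 [-0.5333, 5.0667]].

Step 3 — invert S. det(S) = 5.4667·5.0667 - (-0.5333)² = 27.4133.
  S^{-1} = (1/det) · [[d, -b], [-b, a]] = [[0.1848, 0.0195],
 [0.0195, 0.1994]].

Step 4 — quadratic form (x̄ - mu_0)^T · S^{-1} · (x̄ - mu_0):
  S^{-1} · (x̄ - mu_0) = (0.6809, 0.7296),
  (x̄ - mu_0)^T · [...] = (3.3333)·(0.6809) + (3.3333)·(0.7296) = 4.7017.

Step 5 — scale by n: T² = 6 · 4.7017 = 28.2101.

T² ≈ 28.2101


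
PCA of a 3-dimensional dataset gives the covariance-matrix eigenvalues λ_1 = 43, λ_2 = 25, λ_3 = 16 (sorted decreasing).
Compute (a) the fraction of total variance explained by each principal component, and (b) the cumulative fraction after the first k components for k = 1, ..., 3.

Step 1 — total variance = trace(Sigma) = Σ λ_i = 43 + 25 + 16 = 84.

Step 2 — fraction explained by component i = λ_i / Σ λ:
  PC1: 43/84 = 0.5119
  PC2: 25/84 = 0.2976
  PC3: 16/84 = 0.1905

Step 3 — cumulative fraction after k components = (λ_1 + ... + λ_k) / Σ λ:
  k = 1: 43/84 = 0.5119
  k = 2: (43 + 25)/84 = 68/84 = 0.8095
  k = 3: (43 + 25 + 16)/84 = 84/84 = 1

Summary (fraction, with percent):

explained: PC1 0.5119 (51.19%), PC2 0.2976 (29.76%), PC3 0.1905 (19.05%);  cumulative: 0.5119, 0.8095, 1


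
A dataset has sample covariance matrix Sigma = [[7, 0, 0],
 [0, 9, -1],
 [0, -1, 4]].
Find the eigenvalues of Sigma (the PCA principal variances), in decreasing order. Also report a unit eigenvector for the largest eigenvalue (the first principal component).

Step 1 — characteristic polynomial p(λ) = det(λI - Sigma) = λ³ - tr·λ² + c_1·λ - det, where tr = trace, c_1 = sum of the principal 2×2 minors, det = det(Sigma):
  tr = 7 + 9 + 4 = 20,
  c_1 = (7·9 - (0)²) + (7·4 - (0)²) + (9·4 - (-1)²) = 63 + 28 + 35 = 126,
  det = 7·(9·4 - (-1)²) - (0)·((0)·4 - (-1)·(0)) + (0)·((0)·(-1) - 9·(0)) = 7·(35) - (0)·(0) + (0)·(0) = 245.
  So p(λ) = λ³ - 20λ² + 126λ - 245.
Step 2 — look for an integer root (rational root theorem: any rational root is an integer divisor of 245). Testing λ = 7:
  p(7) = 343 - 980 + 882 - 245 = 0  ✓
  Dividing out (λ - 7): p(λ) = (λ - 7)(λ² - 13λ + 35).
Step 3 — remaining eigenvalues from the quadratic λ² - 13λ + 35 = 0:
  Δ = 13² - 4·35 = 169 - 140 = 29,  λ = (13 ± √29)/2 = (13 ± 5.3852)/2 ≈ 9.1926 or 3.8074.
  Sorted: λ_1 = 9.1926,  λ_2 = 7,  λ_3 = 3.8074  (check: sum = 20 = tr ✓).

Step 4 — unit eigenvector for λ_1 ≈ 9.1926: v spans the null space of (Sigma - λ_1 I), whose rows are
  r_1 = (-2.1926, 0, 0),  r_2 = (0, -0.1926, -1),  r_3 = (0, -1, -5.1926).
  v is orthogonal to every row, so take v ∝ r_1 × r_2 = ((0)·(-1) - (0)·(-0.1926), (0)·(0) - (-2.1926)·(-1), (-2.1926)·(-0.1926) - (0)·(0)) ≈ (0, -2.1926, 0.4223).
  Rescale (multiply by -1 so the first nonzero entry is positive): u = (0, 2.1926, -0.4223).
  ||u|| = √((0)² + (2.1926)² + (-0.4223)²) = √(4.9857) ≈ 2.2329,  v_1 = u/||u|| ≈ (0, 0.982, -0.1891) (||v_1|| = 1).

λ_1 = 9.1926,  λ_2 = 7,  λ_3 = 3.8074;  v_1 ≈ (0, 0.982, -0.1891)


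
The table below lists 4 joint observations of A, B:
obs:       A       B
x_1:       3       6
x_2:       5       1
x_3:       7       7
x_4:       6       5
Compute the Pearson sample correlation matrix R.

Step 1 — column means:
  mean(A) = (3 + 5 + 7 + 6) / 4 = 21/4 = 5.25
  mean(B) = (6 + 1 + 7 + 5) / 4 = 19/4 = 4.75

Step 2 — sample variances and covariances s[i,j] = (1/(n-1)) · Σ_k (x_{k,i} - mean_i) · (x_{k,j} - mean_j), with n-1 = 3:
  s[A,A] = ((-2.25)·(-2.25) + (-0.25)·(-0.25) + (1.75)·(1.75) + (0.75)·(0.75)) / 3 = 8.75/3 = 2.9167
  s[A,B] = ((-2.25)·(1.25) + (-0.25)·(-3.75) + (1.75)·(2.25) + (0.75)·(0.25)) / 3 = 2.25/3 = 0.75
  s[B,B] = ((1.25)·(1.25) + (-3.75)·(-3.75) + (2.25)·(2.25) + (0.25)·(0.25)) / 3 = 20.75/3 = 6.9167
  Sample standard deviations s_i = √(s[i,i]):
  s(A) = √(2.9167) = 1.7078
  s(B) = √(6.9167) = 2.63

Step 3 — r_{ij} = s_{ij} / (s_i · s_j):
  r[A,A] = 1 (diagonal).
  r[A,B] = 0.75 / (1.7078 · 2.63) = 0.75 / 4.4915 = 0.167
  r[B,B] = 1 (diagonal).

R is symmetric with unit diagonal. Assembling:

R = [[1, 0.167],
 [0.167, 1]]


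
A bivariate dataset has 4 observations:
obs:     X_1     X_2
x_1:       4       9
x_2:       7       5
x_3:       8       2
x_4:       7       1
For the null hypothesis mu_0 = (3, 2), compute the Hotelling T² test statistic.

Step 1 — sample mean vector:
  mean(X_1) = (4 + 7 + 8 + 7) / 4 = 26/4 = 6.5
  mean(X_2) = (9 + 5 + 2 + 1) / 4 = 17/4 = 4.25
  x̄ = (6.5, 4.25),  deviation x̄ - mu_0 = (6.5, 4.25) - (3, 2) = (3.5, 2.25).

Step 2 — sample covariance matrix, S[i,j] = (1/(n-1)) · Σ_k (x_{k,i} - mean_i) · (x_{k,j} - mean_j), divisor n-1 = 3:
  S[X_1,X_1] = ((-2.5)·(-2.5) + (0.5)·(0.5) + (1.5)·(1.5) + (0.5)·(0.5)) / 3 = 9/3 = 3
  S[X_1,X_2] = ((-2.5)·(4.75) + (0.5)·(0.75) + (1.5)·(-2.25) + (0.5)·(-3.25)) / 3 = -16.5/3 = -5.5
  S[X_2,X_2] = ((4.75)·(4.75) + (0.75)·(0.75) + (-2.25)·(-2.25) + (-3.25)·(-3.25)) / 3 = 38.75/3 = 12.9167
  S = [[3, -5.5],
 [-5.5, 12.9167]].

Step 3 — invert S. det(S) = 3·12.9167 - (-5.5)² = 8.5.
  S^{-1} = (1/det) · [[d, -b], [-b, a]] = [[1.5196, 0.6471],
 [0.6471, 0.3529]].

Step 4 — quadratic form (x̄ - mu_0)^T · S^{-1} · (x̄ - mu_0):
  S^{-1} · (x̄ - mu_0) = (6.7745, 3.0588),
  (x̄ - mu_0)^T · [...] = (3.5)·(6.7745) + (2.25)·(3.0588) = 30.5931.

Step 5 — scale by n: T² = 4 · 30.5931 = 122.3725.

T² ≈ 122.3725


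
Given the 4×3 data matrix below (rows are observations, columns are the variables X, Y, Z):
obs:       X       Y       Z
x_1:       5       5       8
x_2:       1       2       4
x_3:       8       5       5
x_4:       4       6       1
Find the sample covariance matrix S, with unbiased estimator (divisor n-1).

Step 1 — column means:
  mean(X) = (5 + 1 + 8 + 4) / 4 = 18/4 = 4.5
  mean(Y) = (5 + 2 + 5 + 6) / 4 = 18/4 = 4.5
  mean(Z) = (8 + 4 + 5 + 1) / 4 = 18/4 = 4.5

Step 2 — sample covariance S[i,j] = (1/(n-1)) · Σ_k (x_{k,i} - mean_i) · (x_{k,j} - mean_j), with n-1 = 3.
  S[X,X] = ((0.5)·(0.5) + (-3.5)·(-3.5) + (3.5)·(3.5) + (-0.5)·(-0.5)) / 3 = 25/3 = 8.3333
  S[X,Y] = ((0.5)·(0.5) + (-3.5)·(-2.5) + (3.5)·(0.5) + (-0.5)·(1.5)) / 3 = 10/3 = 3.3333
  S[X,Z] = ((0.5)·(3.5) + (-3.5)·(-0.5) + (3.5)·(0.5) + (-0.5)·(-3.5)) / 3 = 7/3 = 2.3333
  S[Y,Y] = ((0.5)·(0.5) + (-2.5)·(-2.5) + (0.5)·(0.5) + (1.5)·(1.5)) / 3 = 9/3 = 3
  S[Y,Z] = ((0.5)·(3.5) + (-2.5)·(-0.5) + (0.5)·(0.5) + (1.5)·(-3.5)) / 3 = -2/3 = -0.6667
  S[Z,Z] = ((3.5)·(3.5) + (-0.5)·(-0.5) + (0.5)·(0.5) + (-3.5)·(-3.5)) / 3 = 25/3 = 8.3333

S is symmetric (S[j,i] = S[i,j]). Assembling:

S = [[8.3333, 3.3333, 2.3333],
 [3.3333, 3, -0.6667],
 [2.3333, -0.6667, 8.3333]]


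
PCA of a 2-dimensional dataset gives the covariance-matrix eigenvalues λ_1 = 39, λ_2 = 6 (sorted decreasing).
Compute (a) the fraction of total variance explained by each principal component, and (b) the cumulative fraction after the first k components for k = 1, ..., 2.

Step 1 — total variance = trace(Sigma) = Σ λ_i = 39 + 6 = 45.

Step 2 — fraction explained by component i = λ_i / Σ λ:
  PC1: 39/45 = 0.8667
  PC2: 6/45 = 0.1333

Step 3 — cumulative fraction after k components = (λ_1 + ... + λ_k) / Σ λ:
  k = 1: 39/45 = 0.8667
  k = 2: (39 + 6)/45 = 45/45 = 1

Summary (fraction, with percent):

explained: PC1 0.8667 (86.67%), PC2 0.1333 (13.33%);  cumulative: 0.8667, 1


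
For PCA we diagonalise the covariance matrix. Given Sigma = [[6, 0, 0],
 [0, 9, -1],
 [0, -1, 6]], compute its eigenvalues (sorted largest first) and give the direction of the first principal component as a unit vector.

Step 1 — characteristic polynomial p(λ) = det(λI - Sigma) = λ³ - tr·λ² + c_1·λ - det, where tr = trace, c_1 = sum of the principal 2×2 minors, det = det(Sigma):
  tr = 6 + 9 + 6 = 21,
  c_1 = (6·9 - (0)²) + (6·6 - (0)²) + (9·6 - (-1)²) = 54 + 36 + 53 = 143,
  det = 6·(9·6 - (-1)²) - (0)·((0)·6 - (-1)·(0)) + (0)·((0)·(-1) - 9·(0)) = 6·(53) - (0)·(0) + (0)·(0) = 318.
  So p(λ) = λ³ - 21λ² + 143λ - 318.
Step 2 — look for an integer root (rational root theorem: any rational root is an integer divisor of 318). Testing λ = 6:
  p(6) = 216 - 756 + 858 - 318 = 0  ✓
  Dividing out (λ - 6): p(λ) = (λ - 6)(λ² - 15λ + 53).
Step 3 — remaining eigenvalues from the quadratic λ² - 15λ + 53 = 0:
  Δ = 15² - 4·53 = 225 - 212 = 13,  λ = (15 ± √13)/2 = (15 ± 3.6056)/2 ≈ 9.3028 or 5.6972.
  Sorted: λ_1 = 9.3028,  λ_2 = 6,  λ_3 = 5.6972  (check: sum = 21 = tr ✓).

Step 4 — unit eigenvector for λ_1 ≈ 9.3028: v spans the null space of (Sigma - λ_1 I), whose rows are
  r_1 = (-3.3028, 0, 0),  r_2 = (0, -0.3028, -1),  r_3 = (0, -1, -3.3028).
  v is orthogonal to every row, so take v ∝ r_1 × r_2 = ((0)·(-1) - (0)·(-0.3028), (0)·(0) - (-3.3028)·(-1), (-3.3028)·(-0.3028) - (0)·(0)) ≈ (0, -3.3028, 1).
  Rescale (multiply by -1 so the first nonzero entry is positive): u = (0, 3.3028, -1).
  ||u|| = √((0)² + (3.3028)² + (-1)²) = √(11.9083) ≈ 3.4508,  v_1 = u/||u|| ≈ (0, 0.9571, -0.2898) (||v_1|| = 1).

λ_1 = 9.3028,  λ_2 = 6,  λ_3 = 5.6972;  v_1 ≈ (0, 0.9571, -0.2898)


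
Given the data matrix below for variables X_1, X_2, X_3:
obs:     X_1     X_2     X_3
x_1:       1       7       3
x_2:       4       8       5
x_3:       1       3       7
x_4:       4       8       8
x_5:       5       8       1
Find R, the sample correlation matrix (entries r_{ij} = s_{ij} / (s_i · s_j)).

Step 1 — column means:
  mean(X_1) = (1 + 4 + 1 + 4 + 5) / 5 = 15/5 = 3
  mean(X_2) = (7 + 8 + 3 + 8 + 8) / 5 = 34/5 = 6.8
  mean(X_3) = (3 + 5 + 7 + 8 + 1) / 5 = 24/5 = 4.8

Step 2 — sample variances and covariances s[i,j] = (1/(n-1)) · Σ_k (x_{k,i} - mean_i) · (x_{k,j} - mean_j), with n-1 = 4:
  s[X_1,X_1] = ((-2)·(-2) + (1)·(1) + (-2)·(-2) + (1)·(1) + (2)·(2)) / 4 = 14/4 = 3.5
  s[X_1,X_2] = ((-2)·(0.2) + (1)·(1.2) + (-2)·(-3.8) + (1)·(1.2) + (2)·(1.2)) / 4 = 12/4 = 3
  s[X_1,X_3] = ((-2)·(-1.8) + (1)·(0.2) + (-2)·(2.2) + (1)·(3.2) + (2)·(-3.8)) / 4 = -5/4 = -1.25
  s[X_2,X_2] = ((0.2)·(0.2) + (1.2)·(1.2) + (-3.8)·(-3.8) + (1.2)·(1.2) + (1.2)·(1.2)) / 4 = 18.8/4 = 4.7
  s[X_2,X_3] = ((0.2)·(-1.8) + (1.2)·(0.2) + (-3.8)·(2.2) + (1.2)·(3.2) + (1.2)·(-3.8)) / 4 = -9.2/4 = -2.3
  s[X_3,X_3] = ((-1.8)·(-1.8) + (0.2)·(0.2) + (2.2)·(2.2) + (3.2)·(3.2) + (-3.8)·(-3.8)) / 4 = 32.8/4 = 8.2
  Sample standard deviations s_i = √(s[i,i]):
  s(X_1) = √(3.5) = 1.8708
  s(X_2) = √(4.7) = 2.1679
  s(X_3) = √(8.2) = 2.8636

Step 3 — r_{ij} = s_{ij} / (s_i · s_j):
  r[X_1,X_1] = 1 (diagonal).
  r[X_1,X_2] = 3 / (1.8708 · 2.1679) = 3 / 4.0559 = 0.7397
  r[X_1,X_3] = -1.25 / (1.8708 · 2.8636) = -1.25 / 5.3572 = -0.2333
  r[X_2,X_2] = 1 (diagonal).
  r[X_2,X_3] = -2.3 / (2.1679 · 2.8636) = -2.3 / 6.2081 = -0.3705
  r[X_3,X_3] = 1 (diagonal).

R is symmetric with unit diagonal. Assembling:

R = [[1, 0.7397, -0.2333],
 [0.7397, 1, -0.3705],
 [-0.2333, -0.3705, 1]]


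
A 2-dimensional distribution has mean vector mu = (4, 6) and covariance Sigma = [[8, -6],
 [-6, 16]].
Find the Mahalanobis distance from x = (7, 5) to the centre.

Step 1 — centre the observation: (x - mu) = (3, -1).

Step 2 — invert Sigma. det(Sigma) = 8·16 - (-6)² = 92.
  Sigma^{-1} = (1/det) · [[d, -b], [-b, a]] = [[0.1739, 0.0652],
 [0.0652, 0.087]].

Step 3 — form the quadratic (x - mu)^T · Sigma^{-1} · (x - mu):
  Sigma^{-1} · (x - mu) = (0.4565, 0.1087).
  (x - mu)^T · [Sigma^{-1} · (x - mu)] = (3)·(0.4565) + (-1)·(0.1087) = 1.2609.

Step 4 — take square root: d = √(1.2609) ≈ 1.1229.

d(x, mu) = √(1.2609) ≈ 1.1229


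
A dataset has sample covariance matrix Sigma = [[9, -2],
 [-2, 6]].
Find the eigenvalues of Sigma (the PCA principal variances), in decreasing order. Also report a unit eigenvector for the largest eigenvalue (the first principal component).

Step 1 — characteristic polynomial of 2×2 Sigma:
  det(Sigma - λI) = λ² - trace · λ + det = 0.
  trace = 9 + 6 = 15, det = 9·6 - (-2)² = 50.
Step 2 — discriminant:
  Δ = trace² - 4·det = 225 - 200 = 25.
Step 3 — eigenvalues:
  λ = (trace ± √Δ)/2 = (15 ± 5)/2,
  λ_1 = 10,  λ_2 = 5.

Step 4 — unit eigenvector for λ_1: solve (Sigma - λ_1 I)v = 0. First row:
  (9 - 10)·v_x + (-2)·v_y = 0, i.e. (-1)·v_x + (-2)·v_y = 0,
  so v ∝ (b, λ_1 - a) = (-2, 1); multiply by -1 so the first entry is positive: u = (2, -1).
  ||u|| = √((2)² + (-1)²) = √(5) ≈ 2.2361,
  v_1 = u/||u|| ≈ (0.8944, -0.4472) (||v_1|| = 1).

λ_1 = 10,  λ_2 = 5;  v_1 ≈ (0.8944, -0.4472)


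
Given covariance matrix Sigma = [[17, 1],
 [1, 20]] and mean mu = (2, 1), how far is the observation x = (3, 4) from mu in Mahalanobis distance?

Step 1 — centre the observation: (x - mu) = (1, 3).

Step 2 — invert Sigma. det(Sigma) = 17·20 - (1)² = 339.
  Sigma^{-1} = (1/det) · [[d, -b], [-b, a]] = [[0.059, -0.0029],
 [-0.0029, 0.0501]].

Step 3 — form the quadratic (x - mu)^T · Sigma^{-1} · (x - mu):
  Sigma^{-1} · (x - mu) = (0.0501, 0.1475).
  (x - mu)^T · [Sigma^{-1} · (x - mu)] = (1)·(0.0501) + (3)·(0.1475) = 0.4926.

Step 4 — take square root: d = √(0.4926) ≈ 0.7019.

d(x, mu) = √(0.4926) ≈ 0.7019


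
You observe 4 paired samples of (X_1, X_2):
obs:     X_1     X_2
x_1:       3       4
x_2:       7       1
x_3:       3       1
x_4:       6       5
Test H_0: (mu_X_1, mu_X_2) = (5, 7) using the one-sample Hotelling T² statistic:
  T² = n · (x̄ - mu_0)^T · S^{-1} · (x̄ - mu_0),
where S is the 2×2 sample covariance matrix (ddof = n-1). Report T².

Step 1 — sample mean vector:
  mean(X_1) = (3 + 7 + 3 + 6) / 4 = 19/4 = 4.75
  mean(X_2) = (4 + 1 + 1 + 5) / 4 = 11/4 = 2.75
  x̄ = (4.75, 2.75),  deviation x̄ - mu_0 = (4.75, 2.75) - (5, 7) = (-0.25, -4.25).

Step 2 — sample covariance matrix, S[i,j] = (1/(n-1)) · Σ_k (x_{k,i} - mean_i) · (x_{k,j} - mean_j), divisor n-1 = 3:
  S[X_1,X_1] = ((-1.75)·(-1.75) + (2.25)·(2.25) + (-1.75)·(-1.75) + (1.25)·(1.25)) / 3 = 12.75/3 = 4.25
  S[X_1,X_2] = ((-1.75)·(1.25) + (2.25)·(-1.75) + (-1.75)·(-1.75) + (1.25)·(2.25)) / 3 = -0.25/3 = -0.0833
  S[X_2,X_2] = ((1.25)·(1.25) + (-1.75)·(-1.75) + (-1.75)·(-1.75) + (2.25)·(2.25)) / 3 = 12.75/3 = 4.25
  S = [[4.25, -0.0833],
 [-0.0833, 4.25]].

Step 3 — invert S. det(S) = 4.25·4.25 - (-0.0833)² = 18.0556.
  S^{-1} = (1/det) · [[d, -b], [-b, a]] = [[0.2354, 0.0046],
 [0.0046, 0.2354]].

Step 4 — quadratic form (x̄ - mu_0)^T · S^{-1} · (x̄ - mu_0):
  S^{-1} · (x̄ - mu_0) = (-0.0785, -1.0015),
  (x̄ - mu_0)^T · [...] = (-0.25)·(-0.0785) + (-4.25)·(-1.0015) = 4.2762.

Step 5 — scale by n: T² = 4 · 4.2762 = 17.1046.

T² ≈ 17.1046


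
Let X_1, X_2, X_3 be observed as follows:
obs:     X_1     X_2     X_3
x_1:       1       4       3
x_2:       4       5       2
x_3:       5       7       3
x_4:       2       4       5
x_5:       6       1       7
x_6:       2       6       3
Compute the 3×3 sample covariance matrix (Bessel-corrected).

Step 1 — column means:
  mean(X_1) = (1 + 4 + 5 + 2 + 6 + 2) / 6 = 20/6 = 3.3333
  mean(X_2) = (4 + 5 + 7 + 4 + 1 + 6) / 6 = 27/6 = 4.5
  mean(X_3) = (3 + 2 + 3 + 5 + 7 + 3) / 6 = 23/6 = 3.8333

Step 2 — sample covariance S[i,j] = (1/(n-1)) · Σ_k (x_{k,i} - mean_i) · (x_{k,j} - mean_j), with n-1 = 5.
  S[X_1,X_1] = ((-2.3333)·(-2.3333) + (0.6667)·(0.6667) + (1.6667)·(1.6667) + (-1.3333)·(-1.3333) + (2.6667)·(2.6667) + (-1.3333)·(-1.3333)) / 5 = 19.3333/5 = 3.8667
  S[X_1,X_2] = ((-2.3333)·(-0.5) + (0.6667)·(0.5) + (1.6667)·(2.5) + (-1.3333)·(-0.5) + (2.6667)·(-3.5) + (-1.3333)·(1.5)) / 5 = -5/5 = -1
  S[X_1,X_3] = ((-2.3333)·(-0.8333) + (0.6667)·(-1.8333) + (1.6667)·(-0.8333) + (-1.3333)·(1.1667) + (2.6667)·(3.1667) + (-1.3333)·(-0.8333)) / 5 = 7.3333/5 = 1.4667
  S[X_2,X_2] = ((-0.5)·(-0.5) + (0.5)·(0.5) + (2.5)·(2.5) + (-0.5)·(-0.5) + (-3.5)·(-3.5) + (1.5)·(1.5)) / 5 = 21.5/5 = 4.3
  S[X_2,X_3] = ((-0.5)·(-0.8333) + (0.5)·(-1.8333) + (2.5)·(-0.8333) + (-0.5)·(1.1667) + (-3.5)·(3.1667) + (1.5)·(-0.8333)) / 5 = -15.5/5 = -3.1
  S[X_3,X_3] = ((-0.8333)·(-0.8333) + (-1.8333)·(-1.8333) + (-0.8333)·(-0.8333) + (1.1667)·(1.1667) + (3.1667)·(3.1667) + (-0.8333)·(-0.8333)) / 5 = 16.8333/5 = 3.3667

S is symmetric (S[j,i] = S[i,j]). Assembling:

S = [[3.8667, -1, 1.4667],
 [-1, 4.3, -3.1],
 [1.4667, -3.1, 3.3667]]


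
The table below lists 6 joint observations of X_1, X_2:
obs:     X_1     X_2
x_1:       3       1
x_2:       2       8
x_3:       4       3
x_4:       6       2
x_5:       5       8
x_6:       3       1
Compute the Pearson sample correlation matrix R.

Step 1 — column means:
  mean(X_1) = (3 + 2 + 4 + 6 + 5 + 3) / 6 = 23/6 = 3.8333
  mean(X_2) = (1 + 8 + 3 + 2 + 8 + 1) / 6 = 23/6 = 3.8333

Step 2 — sample variances and covariances s[i,j] = (1/(n-1)) · Σ_k (x_{k,i} - mean_i) · (x_{k,j} - mean_j), with n-1 = 5:
  s[X_1,X_1] = ((-0.8333)·(-0.8333) + (-1.8333)·(-1.8333) + (0.1667)·(0.1667) + (2.1667)·(2.1667) + (1.1667)·(1.1667) + (-0.8333)·(-0.8333)) / 5 = 10.8333/5 = 2.1667
  s[X_1,X_2] = ((-0.8333)·(-2.8333) + (-1.8333)·(4.1667) + (0.1667)·(-0.8333) + (2.1667)·(-1.8333) + (1.1667)·(4.1667) + (-0.8333)·(-2.8333)) / 5 = -2.1667/5 = -0.4333
  s[X_2,X_2] = ((-2.8333)·(-2.8333) + (4.1667)·(4.1667) + (-0.8333)·(-0.8333) + (-1.8333)·(-1.8333) + (4.1667)·(4.1667) + (-2.8333)·(-2.8333)) / 5 = 54.8333/5 = 10.9667
  Sample standard deviations s_i = √(s[i,i]):
  s(X_1) = √(2.1667) = 1.472
  s(X_2) = √(10.9667) = 3.3116

Step 3 — r_{ij} = s_{ij} / (s_i · s_j):
  r[X_1,X_1] = 1 (diagonal).
  r[X_1,X_2] = -0.4333 / (1.472 · 3.3116) = -0.4333 / 4.8745 = -0.0889
  r[X_2,X_2] = 1 (diagonal).

R is symmetric with unit diagonal. Assembling:

R = [[1, -0.0889],
 [-0.0889, 1]]


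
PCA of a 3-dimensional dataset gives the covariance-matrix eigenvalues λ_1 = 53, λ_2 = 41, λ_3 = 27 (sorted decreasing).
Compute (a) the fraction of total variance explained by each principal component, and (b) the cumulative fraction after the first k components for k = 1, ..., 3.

Step 1 — total variance = trace(Sigma) = Σ λ_i = 53 + 41 + 27 = 121.

Step 2 — fraction explained by component i = λ_i / Σ λ:
  PC1: 53/121 = 0.438
  PC2: 41/121 = 0.3388
  PC3: 27/121 = 0.2231

Step 3 — cumulative fraction after k components = (λ_1 + ... + λ_k) / Σ λ:
  k = 1: 53/121 = 0.438
  k = 2: (53 + 41)/121 = 94/121 = 0.7769
  k = 3: (53 + 41 + 27)/121 = 121/121 = 1

Summary (fraction, with percent):

explained: PC1 0.438 (43.8%), PC2 0.3388 (33.88%), PC3 0.2231 (22.31%);  cumulative: 0.438, 0.7769, 1


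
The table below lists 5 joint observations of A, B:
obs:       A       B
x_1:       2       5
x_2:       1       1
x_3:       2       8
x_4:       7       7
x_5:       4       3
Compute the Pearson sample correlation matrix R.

Step 1 — column means:
  mean(A) = (2 + 1 + 2 + 7 + 4) / 5 = 16/5 = 3.2
  mean(B) = (5 + 1 + 8 + 7 + 3) / 5 = 24/5 = 4.8

Step 2 — sample variances and covariances s[i,j] = (1/(n-1)) · Σ_k (x_{k,i} - mean_i) · (x_{k,j} - mean_j), with n-1 = 4:
  s[A,A] = ((-1.2)·(-1.2) + (-2.2)·(-2.2) + (-1.2)·(-1.2) + (3.8)·(3.8) + (0.8)·(0.8)) / 4 = 22.8/4 = 5.7
  s[A,B] = ((-1.2)·(0.2) + (-2.2)·(-3.8) + (-1.2)·(3.2) + (3.8)·(2.2) + (0.8)·(-1.8)) / 4 = 11.2/4 = 2.8
  s[B,B] = ((0.2)·(0.2) + (-3.8)·(-3.8) + (3.2)·(3.2) + (2.2)·(2.2) + (-1.8)·(-1.8)) / 4 = 32.8/4 = 8.2
  Sample standard deviations s_i = √(s[i,i]):
  s(A) = √(5.7) = 2.3875
  s(B) = √(8.2) = 2.8636

Step 3 — r_{ij} = s_{ij} / (s_i · s_j):
  r[A,A] = 1 (diagonal).
  r[A,B] = 2.8 / (2.3875 · 2.8636) = 2.8 / 6.8367 = 0.4096
  r[B,B] = 1 (diagonal).

R is symmetric with unit diagonal. Assembling:

R = [[1, 0.4096],
 [0.4096, 1]]


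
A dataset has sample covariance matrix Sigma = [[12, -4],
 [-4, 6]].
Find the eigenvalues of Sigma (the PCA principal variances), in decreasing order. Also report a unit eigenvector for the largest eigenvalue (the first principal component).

Step 1 — characteristic polynomial of 2×2 Sigma:
  det(Sigma - λI) = λ² - trace · λ + det = 0.
  trace = 12 + 6 = 18, det = 12·6 - (-4)² = 56.
Step 2 — discriminant:
  Δ = trace² - 4·det = 324 - 224 = 100.
Step 3 — eigenvalues:
  λ = (trace ± √Δ)/2 = (18 ± 10)/2,
  λ_1 = 14,  λ_2 = 4.

Step 4 — unit eigenvector for λ_1: solve (Sigma - λ_1 I)v = 0. First row:
  (12 - 14)·v_x + (-4)·v_y = 0, i.e. (-2)·v_x + (-4)·v_y = 0,
  so v ∝ (b, λ_1 - a) = (-4, 2); multiply by -1 so the first entry is positive: u = (4, -2).
  ||u|| = √((4)² + (-2)²) = √(20) ≈ 4.4721,
  v_1 = u/||u|| ≈ (0.8944, -0.4472) (||v_1|| = 1).

λ_1 = 14,  λ_2 = 4;  v_1 ≈ (0.8944, -0.4472)


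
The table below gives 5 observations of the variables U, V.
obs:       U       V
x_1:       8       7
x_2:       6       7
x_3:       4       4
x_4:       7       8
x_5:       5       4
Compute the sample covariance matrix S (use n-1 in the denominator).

Step 1 — column means:
  mean(U) = (8 + 6 + 4 + 7 + 5) / 5 = 30/5 = 6
  mean(V) = (7 + 7 + 4 + 8 + 4) / 5 = 30/5 = 6

Step 2 — sample covariance S[i,j] = (1/(n-1)) · Σ_k (x_{k,i} - mean_i) · (x_{k,j} - mean_j), with n-1 = 4.
  S[U,U] = ((2)·(2) + (0)·(0) + (-2)·(-2) + (1)·(1) + (-1)·(-1)) / 4 = 10/4 = 2.5
  S[U,V] = ((2)·(1) + (0)·(1) + (-2)·(-2) + (1)·(2) + (-1)·(-2)) / 4 = 10/4 = 2.5
  S[V,V] = ((1)·(1) + (1)·(1) + (-2)·(-2) + (2)·(2) + (-2)·(-2)) / 4 = 14/4 = 3.5

S is symmetric (S[j,i] = S[i,j]). Assembling:

S = [[2.5, 2.5],
 [2.5, 3.5]]


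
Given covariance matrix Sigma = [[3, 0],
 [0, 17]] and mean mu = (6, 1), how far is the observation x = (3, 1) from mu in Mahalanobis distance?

Step 1 — centre the observation: (x - mu) = (-3, 0).

Step 2 — invert Sigma. det(Sigma) = 3·17 - (0)² = 51.
  Sigma^{-1} = (1/det) · [[d, -b], [-b, a]] = [[0.3333, 0],
 [0, 0.0588]].

Step 3 — form the quadratic (x - mu)^T · Sigma^{-1} · (x - mu):
  Sigma^{-1} · (x - mu) = (-1, 0).
  (x - mu)^T · [Sigma^{-1} · (x - mu)] = (-3)·(-1) + (0)·(0) = 3.

Step 4 — take square root: d = √(3) ≈ 1.7321.

d(x, mu) = √(3) ≈ 1.7321


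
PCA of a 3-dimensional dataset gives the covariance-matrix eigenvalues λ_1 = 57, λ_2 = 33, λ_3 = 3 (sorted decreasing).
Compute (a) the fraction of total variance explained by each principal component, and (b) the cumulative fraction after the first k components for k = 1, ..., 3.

Step 1 — total variance = trace(Sigma) = Σ λ_i = 57 + 33 + 3 = 93.

Step 2 — fraction explained by component i = λ_i / Σ λ:
  PC1: 57/93 = 0.6129
  PC2: 33/93 = 0.3548
  PC3: 3/93 = 0.0323

Step 3 — cumulative fraction after k components = (λ_1 + ... + λ_k) / Σ λ:
  k = 1: 57/93 = 0.6129
  k = 2: (57 + 33)/93 = 90/93 = 0.9677
  k = 3: (57 + 33 + 3)/93 = 93/93 = 1

Summary (fraction, with percent):

explained: PC1 0.6129 (61.29%), PC2 0.3548 (35.48%), PC3 0.0323 (3.23%);  cumulative: 0.6129, 0.9677, 1


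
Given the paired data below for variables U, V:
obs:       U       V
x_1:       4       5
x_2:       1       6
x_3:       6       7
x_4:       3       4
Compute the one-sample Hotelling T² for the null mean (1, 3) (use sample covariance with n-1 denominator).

Step 1 — sample mean vector:
  mean(U) = (4 + 1 + 6 + 3) / 4 = 14/4 = 3.5
  mean(V) = (5 + 6 + 7 + 4) / 4 = 22/4 = 5.5
  x̄ = (3.5, 5.5),  deviation x̄ - mu_0 = (3.5, 5.5) - (1, 3) = (2.5, 2.5).

Step 2 — sample covariance matrix, S[i,j] = (1/(n-1)) · Σ_k (x_{k,i} - mean_i) · (x_{k,j} - mean_j), divisor n-1 = 3:
  S[U,U] = ((0.5)·(0.5) + (-2.5)·(-2.5) + (2.5)·(2.5) + (-0.5)·(-0.5)) / 3 = 13/3 = 4.3333
  S[U,V] = ((0.5)·(-0.5) + (-2.5)·(0.5) + (2.5)·(1.5) + (-0.5)·(-1.5)) / 3 = 3/3 = 1
  S[V,V] = ((-0.5)·(-0.5) + (0.5)·(0.5) + (1.5)·(1.5) + (-1.5)·(-1.5)) / 3 = 5/3 = 1.6667
  S = [[4.3333, 1],
 [1, 1.6667]].

Step 3 — invert S. det(S) = 4.3333·1.6667 - (1)² = 6.2222.
  S^{-1} = (1/det) · [[d, -b], [-b, a]] = [[0.2679, -0.1607],
 [-0.1607, 0.6964]].

Step 4 — quadratic form (x̄ - mu_0)^T · S^{-1} · (x̄ - mu_0):
  S^{-1} · (x̄ - mu_0) = (0.2679, 1.3393),
  (x̄ - mu_0)^T · [...] = (2.5)·(0.2679) + (2.5)·(1.3393) = 4.0179.

Step 5 — scale by n: T² = 4 · 4.0179 = 16.0714.

T² ≈ 16.0714


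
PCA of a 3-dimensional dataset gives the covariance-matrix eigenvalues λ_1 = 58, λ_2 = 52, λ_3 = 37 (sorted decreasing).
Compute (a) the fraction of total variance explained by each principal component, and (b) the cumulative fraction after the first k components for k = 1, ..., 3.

Step 1 — total variance = trace(Sigma) = Σ λ_i = 58 + 52 + 37 = 147.

Step 2 — fraction explained by component i = λ_i / Σ λ:
  PC1: 58/147 = 0.3946
  PC2: 52/147 = 0.3537
  PC3: 37/147 = 0.2517

Step 3 — cumulative fraction after k components = (λ_1 + ... + λ_k) / Σ λ:
  k = 1: 58/147 = 0.3946
  k = 2: (58 + 52)/147 = 110/147 = 0.7483
  k = 3: (58 + 52 + 37)/147 = 147/147 = 1

Summary (fraction, with percent):

explained: PC1 0.3946 (39.46%), PC2 0.3537 (35.37%), PC3 0.2517 (25.17%);  cumulative: 0.3946, 0.7483, 1


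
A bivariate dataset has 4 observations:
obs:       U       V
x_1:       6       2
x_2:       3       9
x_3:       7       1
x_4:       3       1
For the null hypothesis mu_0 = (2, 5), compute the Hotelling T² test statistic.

Step 1 — sample mean vector:
  mean(U) = (6 + 3 + 7 + 3) / 4 = 19/4 = 4.75
  mean(V) = (2 + 9 + 1 + 1) / 4 = 13/4 = 3.25
  x̄ = (4.75, 3.25),  deviation x̄ - mu_0 = (4.75, 3.25) - (2, 5) = (2.75, -1.75).

Step 2 — sample covariance matrix, S[i,j] = (1/(n-1)) · Σ_k (x_{k,i} - mean_i) · (x_{k,j} - mean_j), divisor n-1 = 3:
  S[U,U] = ((1.25)·(1.25) + (-1.75)·(-1.75) + (2.25)·(2.25) + (-1.75)·(-1.75)) / 3 = 12.75/3 = 4.25
  S[U,V] = ((1.25)·(-1.25) + (-1.75)·(5.75) + (2.25)·(-2.25) + (-1.75)·(-2.25)) / 3 = -12.75/3 = -4.25
  S[V,V] = ((-1.25)·(-1.25) + (5.75)·(5.75) + (-2.25)·(-2.25) + (-2.25)·(-2.25)) / 3 = 44.75/3 = 14.9167
  S = [[4.25, -4.25],
 [-4.25, 14.9167]].

Step 3 — invert S. det(S) = 4.25·14.9167 - (-4.25)² = 45.3333.
  S^{-1} = (1/det) · [[d, -b], [-b, a]] = [[0.329, 0.0938],
 [0.0938, 0.0938]].

Step 4 — quadratic form (x̄ - mu_0)^T · S^{-1} · (x̄ - mu_0):
  S^{-1} · (x̄ - mu_0) = (0.7408, 0.0938),
  (x̄ - mu_0)^T · [...] = (2.75)·(0.7408) + (-1.75)·(0.0938) = 1.8732.

Step 5 — scale by n: T² = 4 · 1.8732 = 7.4926.

T² ≈ 7.4926


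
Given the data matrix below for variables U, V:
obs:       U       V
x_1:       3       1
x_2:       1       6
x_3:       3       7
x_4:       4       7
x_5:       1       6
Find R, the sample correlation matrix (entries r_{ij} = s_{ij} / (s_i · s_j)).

Step 1 — column means:
  mean(U) = (3 + 1 + 3 + 4 + 1) / 5 = 12/5 = 2.4
  mean(V) = (1 + 6 + 7 + 7 + 6) / 5 = 27/5 = 5.4

Step 2 — sample variances and covariances s[i,j] = (1/(n-1)) · Σ_k (x_{k,i} - mean_i) · (x_{k,j} - mean_j), with n-1 = 4:
  s[U,U] = ((0.6)·(0.6) + (-1.4)·(-1.4) + (0.6)·(0.6) + (1.6)·(1.6) + (-1.4)·(-1.4)) / 4 = 7.2/4 = 1.8
  s[U,V] = ((0.6)·(-4.4) + (-1.4)·(0.6) + (0.6)·(1.6) + (1.6)·(1.6) + (-1.4)·(0.6)) / 4 = -0.8/4 = -0.2
  s[V,V] = ((-4.4)·(-4.4) + (0.6)·(0.6) + (1.6)·(1.6) + (1.6)·(1.6) + (0.6)·(0.6)) / 4 = 25.2/4 = 6.3
  Sample standard deviations s_i = √(s[i,i]):
  s(U) = √(1.8) = 1.3416
  s(V) = √(6.3) = 2.51

Step 3 — r_{ij} = s_{ij} / (s_i · s_j):
  r[U,U] = 1 (diagonal).
  r[U,V] = -0.2 / (1.3416 · 2.51) = -0.2 / 3.3675 = -0.0594
  r[V,V] = 1 (diagonal).

R is symmetric with unit diagonal. Assembling:

R = [[1, -0.0594],
 [-0.0594, 1]]


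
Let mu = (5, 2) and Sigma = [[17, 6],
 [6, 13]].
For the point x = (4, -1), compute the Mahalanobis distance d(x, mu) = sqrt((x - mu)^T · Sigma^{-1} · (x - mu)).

Step 1 — centre the observation: (x - mu) = (-1, -3).

Step 2 — invert Sigma. det(Sigma) = 17·13 - (6)² = 185.
  Sigma^{-1} = (1/det) · [[d, -b], [-b, a]] = [[0.0703, -0.0324],
 [-0.0324, 0.0919]].

Step 3 — form the quadratic (x - mu)^T · Sigma^{-1} · (x - mu):
  Sigma^{-1} · (x - mu) = (0.027, -0.2432).
  (x - mu)^T · [Sigma^{-1} · (x - mu)] = (-1)·(0.027) + (-3)·(-0.2432) = 0.7027.

Step 4 — take square root: d = √(0.7027) ≈ 0.8383.

d(x, mu) = √(0.7027) ≈ 0.8383


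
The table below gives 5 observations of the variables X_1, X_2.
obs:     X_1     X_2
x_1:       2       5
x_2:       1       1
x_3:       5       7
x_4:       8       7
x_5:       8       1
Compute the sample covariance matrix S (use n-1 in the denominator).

Step 1 — column means:
  mean(X_1) = (2 + 1 + 5 + 8 + 8) / 5 = 24/5 = 4.8
  mean(X_2) = (5 + 1 + 7 + 7 + 1) / 5 = 21/5 = 4.2

Step 2 — sample covariance S[i,j] = (1/(n-1)) · Σ_k (x_{k,i} - mean_i) · (x_{k,j} - mean_j), with n-1 = 4.
  S[X_1,X_1] = ((-2.8)·(-2.8) + (-3.8)·(-3.8) + (0.2)·(0.2) + (3.2)·(3.2) + (3.2)·(3.2)) / 4 = 42.8/4 = 10.7
  S[X_1,X_2] = ((-2.8)·(0.8) + (-3.8)·(-3.2) + (0.2)·(2.8) + (3.2)·(2.8) + (3.2)·(-3.2)) / 4 = 9.2/4 = 2.3
  S[X_2,X_2] = ((0.8)·(0.8) + (-3.2)·(-3.2) + (2.8)·(2.8) + (2.8)·(2.8) + (-3.2)·(-3.2)) / 4 = 36.8/4 = 9.2

S is symmetric (S[j,i] = S[i,j]). Assembling:

S = [[10.7, 2.3],
 [2.3, 9.2]]


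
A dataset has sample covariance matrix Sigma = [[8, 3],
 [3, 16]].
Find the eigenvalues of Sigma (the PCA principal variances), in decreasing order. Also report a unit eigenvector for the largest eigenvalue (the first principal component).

Step 1 — characteristic polynomial of 2×2 Sigma:
  det(Sigma - λI) = λ² - trace · λ + det = 0.
  trace = 8 + 16 = 24, det = 8·16 - (3)² = 119.
Step 2 — discriminant:
  Δ = trace² - 4·det = 576 - 476 = 100.
Step 3 — eigenvalues:
  λ = (trace ± √Δ)/2 = (24 ± 10)/2,
  λ_1 = 17,  λ_2 = 7.

Step 4 — unit eigenvector for λ_1: solve (Sigma - λ_1 I)v = 0. First row:
  (8 - 17)·v_x + (3)·v_y = 0, i.e. (-9)·v_x + (3)·v_y = 0,
  so v ∝ (b, λ_1 - a) = (3, 9) = u.
  ||u|| = √((3)² + (9)²) = √(90) ≈ 9.4868,
  v_1 = u/||u|| ≈ (0.3162, 0.9487) (||v_1|| = 1).

λ_1 = 17,  λ_2 = 7;  v_1 ≈ (0.3162, 0.9487)


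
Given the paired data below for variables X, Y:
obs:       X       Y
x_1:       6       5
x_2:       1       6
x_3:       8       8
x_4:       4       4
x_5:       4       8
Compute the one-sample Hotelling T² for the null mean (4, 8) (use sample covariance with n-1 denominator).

Step 1 — sample mean vector:
  mean(X) = (6 + 1 + 8 + 4 + 4) / 5 = 23/5 = 4.6
  mean(Y) = (5 + 6 + 8 + 4 + 8) / 5 = 31/5 = 6.2
  x̄ = (4.6, 6.2),  deviation x̄ - mu_0 = (4.6, 6.2) - (4, 8) = (0.6, -1.8).

Step 2 — sample covariance matrix, S[i,j] = (1/(n-1)) · Σ_k (x_{k,i} - mean_i) · (x_{k,j} - mean_j), divisor n-1 = 4:
  S[X,X] = ((1.4)·(1.4) + (-3.6)·(-3.6) + (3.4)·(3.4) + (-0.6)·(-0.6) + (-0.6)·(-0.6)) / 4 = 27.2/4 = 6.8
  S[X,Y] = ((1.4)·(-1.2) + (-3.6)·(-0.2) + (3.4)·(1.8) + (-0.6)·(-2.2) + (-0.6)·(1.8)) / 4 = 5.4/4 = 1.35
  S[Y,Y] = ((-1.2)·(-1.2) + (-0.2)·(-0.2) + (1.8)·(1.8) + (-2.2)·(-2.2) + (1.8)·(1.8)) / 4 = 12.8/4 = 3.2
  S = [[6.8, 1.35],
 [1.35, 3.2]].

Step 3 — invert S. det(S) = 6.8·3.2 - (1.35)² = 19.9375.
  S^{-1} = (1/det) · [[d, -b], [-b, a]] = [[0.1605, -0.0677],
 [-0.0677, 0.3411]].

Step 4 — quadratic form (x̄ - mu_0)^T · S^{-1} · (x̄ - mu_0):
  S^{-1} · (x̄ - mu_0) = (0.2182, -0.6545),
  (x̄ - mu_0)^T · [...] = (0.6)·(0.2182) + (-1.8)·(-0.6545) = 1.3091.

Step 5 — scale by n: T² = 5 · 1.3091 = 6.5455.

T² ≈ 6.5455


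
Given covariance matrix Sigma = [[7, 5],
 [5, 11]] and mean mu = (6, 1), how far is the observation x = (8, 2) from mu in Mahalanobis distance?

Step 1 — centre the observation: (x - mu) = (2, 1).

Step 2 — invert Sigma. det(Sigma) = 7·11 - (5)² = 52.
  Sigma^{-1} = (1/det) · [[d, -b], [-b, a]] = [[0.2115, -0.0962],
 [-0.0962, 0.1346]].

Step 3 — form the quadratic (x - mu)^T · Sigma^{-1} · (x - mu):
  Sigma^{-1} · (x - mu) = (0.3269, -0.0577).
  (x - mu)^T · [Sigma^{-1} · (x - mu)] = (2)·(0.3269) + (1)·(-0.0577) = 0.5962.

Step 4 — take square root: d = √(0.5962) ≈ 0.7721.

d(x, mu) = √(0.5962) ≈ 0.7721


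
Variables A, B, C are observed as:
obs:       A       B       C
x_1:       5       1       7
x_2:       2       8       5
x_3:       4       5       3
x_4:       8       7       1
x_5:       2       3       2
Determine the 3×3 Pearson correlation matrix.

Step 1 — column means:
  mean(A) = (5 + 2 + 4 + 8 + 2) / 5 = 21/5 = 4.2
  mean(B) = (1 + 8 + 5 + 7 + 3) / 5 = 24/5 = 4.8
  mean(C) = (7 + 5 + 3 + 1 + 2) / 5 = 18/5 = 3.6

Step 2 — sample variances and covariances s[i,j] = (1/(n-1)) · Σ_k (x_{k,i} - mean_i) · (x_{k,j} - mean_j), with n-1 = 4:
  s[A,A] = ((0.8)·(0.8) + (-2.2)·(-2.2) + (-0.2)·(-0.2) + (3.8)·(3.8) + (-2.2)·(-2.2)) / 4 = 24.8/4 = 6.2
  s[A,B] = ((0.8)·(-3.8) + (-2.2)·(3.2) + (-0.2)·(0.2) + (3.8)·(2.2) + (-2.2)·(-1.8)) / 4 = 2.2/4 = 0.55
  s[A,C] = ((0.8)·(3.4) + (-2.2)·(1.4) + (-0.2)·(-0.6) + (3.8)·(-2.6) + (-2.2)·(-1.6)) / 4 = -6.6/4 = -1.65
  s[B,B] = ((-3.8)·(-3.8) + (3.2)·(3.2) + (0.2)·(0.2) + (2.2)·(2.2) + (-1.8)·(-1.8)) / 4 = 32.8/4 = 8.2
  s[B,C] = ((-3.8)·(3.4) + (3.2)·(1.4) + (0.2)·(-0.6) + (2.2)·(-2.6) + (-1.8)·(-1.6)) / 4 = -11.4/4 = -2.85
  s[C,C] = ((3.4)·(3.4) + (1.4)·(1.4) + (-0.6)·(-0.6) + (-2.6)·(-2.6) + (-1.6)·(-1.6)) / 4 = 23.2/4 = 5.8
  Sample standard deviations s_i = √(s[i,i]):
  s(A) = √(6.2) = 2.49
  s(B) = √(8.2) = 2.8636
  s(C) = √(5.8) = 2.4083

Step 3 — r_{ij} = s_{ij} / (s_i · s_j):
  r[A,A] = 1 (diagonal).
  r[A,B] = 0.55 / (2.49 · 2.8636) = 0.55 / 7.1302 = 0.0771
  r[A,C] = -1.65 / (2.49 · 2.4083) = -1.65 / 5.9967 = -0.2752
  r[B,B] = 1 (diagonal).
  r[B,C] = -2.85 / (2.8636 · 2.4083) = -2.85 / 6.8964 = -0.4133
  r[C,C] = 1 (diagonal).

R is symmetric with unit diagonal. Assembling:

R = [[1, 0.0771, -0.2752],
 [0.0771, 1, -0.4133],
 [-0.2752, -0.4133, 1]]


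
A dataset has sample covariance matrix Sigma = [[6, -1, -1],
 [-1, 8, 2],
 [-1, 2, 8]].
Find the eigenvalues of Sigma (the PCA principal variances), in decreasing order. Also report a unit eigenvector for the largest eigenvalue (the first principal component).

Step 1 — characteristic polynomial p(λ) = det(λI - Sigma) = λ³ - tr·λ² + c_1·λ - det, where tr = trace, c_1 = sum of the principal 2×2 minors, det = det(Sigma):
  tr = 6 + 8 + 8 = 22,
  c_1 = (6·8 - (-1)²) + (6·8 - (-1)²) + (8·8 - (2)²) = 47 + 47 + 60 = 154,
  det = 6·(8·8 - (2)²) - (-1)·((-1)·8 - (2)·(-1)) + (-1)·((-1)·(2) - 8·(-1)) = 6·(60) - (-1)·(-6) + (-1)·(6) = 348.
  So p(λ) = λ³ - 22λ² + 154λ - 348.
Step 2 — look for an integer root (rational root theorem: any rational root is an integer divisor of 348). Testing λ = 6:
  p(6) = 216 - 792 + 924 - 348 = 0  ✓
  Dividing out (λ - 6): p(λ) = (λ - 6)(λ² - 16λ + 58).
Step 3 — remaining eigenvalues from the quadratic λ² - 16λ + 58 = 0:
  Δ = 16² - 4·58 = 256 - 232 = 24,  λ = (16 ± √24)/2 = (16 ± 4.899)/2 ≈ 10.4495 or 5.5505.
  Sorted: λ_1 = 10.4495,  λ_2 = 6,  λ_3 = 5.5505  (check: sum = 22 = tr ✓).

Step 4 — unit eigenvector for λ_1 ≈ 10.4495: v spans the null space of (Sigma - λ_1 I), whose rows are
  r_1 = (-4.4495, -1, -1),  r_2 = (-1, -2.4495, 2),  r_3 = (-1, 2, -2.4495).
  v is orthogonal to every row, so take v ∝ r_1 × r_2 = ((-1)·(2) - (-1)·(-2.4495), (-1)·(-1) - (-4.4495)·(2), (-4.4495)·(-2.4495) - (-1)·(-1)) ≈ (-4.4495, 9.899, 9.899).
  Rescale (multiply by -1 so the first nonzero entry is positive): u = (4.4495, -9.899, -9.899).
  ||u|| = √((4.4495)² + (-9.899)² + (-9.899)²) = √(215.7775) ≈ 14.6894,  v_1 = u/||u|| ≈ (0.3029, -0.6739, -0.6739) (||v_1|| = 1).

λ_1 = 10.4495,  λ_2 = 6,  λ_3 = 5.5505;  v_1 ≈ (0.3029, -0.6739, -0.6739)


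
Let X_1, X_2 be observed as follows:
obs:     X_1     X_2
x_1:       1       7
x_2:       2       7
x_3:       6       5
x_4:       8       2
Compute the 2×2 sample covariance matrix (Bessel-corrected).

Step 1 — column means:
  mean(X_1) = (1 + 2 + 6 + 8) / 4 = 17/4 = 4.25
  mean(X_2) = (7 + 7 + 5 + 2) / 4 = 21/4 = 5.25

Step 2 — sample covariance S[i,j] = (1/(n-1)) · Σ_k (x_{k,i} - mean_i) · (x_{k,j} - mean_j), with n-1 = 3.
  S[X_1,X_1] = ((-3.25)·(-3.25) + (-2.25)·(-2.25) + (1.75)·(1.75) + (3.75)·(3.75)) / 3 = 32.75/3 = 10.9167
  S[X_1,X_2] = ((-3.25)·(1.75) + (-2.25)·(1.75) + (1.75)·(-0.25) + (3.75)·(-3.25)) / 3 = -22.25/3 = -7.4167
  S[X_2,X_2] = ((1.75)·(1.75) + (1.75)·(1.75) + (-0.25)·(-0.25) + (-3.25)·(-3.25)) / 3 = 16.75/3 = 5.5833

S is symmetric (S[j,i] = S[i,j]). Assembling:

S = [[10.9167, -7.4167],
 [-7.4167, 5.5833]]
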